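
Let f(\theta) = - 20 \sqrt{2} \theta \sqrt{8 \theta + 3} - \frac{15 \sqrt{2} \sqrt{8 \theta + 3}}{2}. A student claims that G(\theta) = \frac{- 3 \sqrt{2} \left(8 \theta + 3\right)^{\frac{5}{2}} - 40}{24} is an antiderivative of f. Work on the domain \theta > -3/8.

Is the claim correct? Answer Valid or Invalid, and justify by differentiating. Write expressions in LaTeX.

Valid - the claim checks out under differentiation.

d/d\theta[G] = - 20 \sqrt{2} \theta \sqrt{8 \theta + 3} - \frac{15 \sqrt{2} \sqrt{8 \theta + 3}}{2}
This equals f(\theta) exactly, so the claim holds.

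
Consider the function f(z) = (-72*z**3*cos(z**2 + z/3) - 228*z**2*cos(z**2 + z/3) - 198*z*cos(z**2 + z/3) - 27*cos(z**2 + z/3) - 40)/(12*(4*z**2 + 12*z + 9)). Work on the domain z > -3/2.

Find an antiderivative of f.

Any candidate F(z) must reproduce f(z) exactly when differentiated.
Check: d/dz[-3*sin(z**2 + z/3)/4 + 5/(3*(2*z + 3))] = (-72*z**3*cos(z**2 + z/3) - 228*z**2*cos(z**2 + z/3) - 198*z*cos(z**2 + z/3) - 27*cos(z**2 + z/3) - 40)/(48*z**2 + 144*z + 108), which equals f(z).

An antiderivative is F(z) = -3*sin(z**2 + z/3)/4 + 5/(3*(2*z + 3)).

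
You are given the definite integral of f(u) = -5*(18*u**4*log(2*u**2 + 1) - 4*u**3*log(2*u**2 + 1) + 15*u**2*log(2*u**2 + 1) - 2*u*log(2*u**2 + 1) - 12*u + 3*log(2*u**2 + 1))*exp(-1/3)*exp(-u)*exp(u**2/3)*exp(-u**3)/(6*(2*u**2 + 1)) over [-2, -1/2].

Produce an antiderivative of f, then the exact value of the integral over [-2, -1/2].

f has the shape v'r + vr' for v = 5*exp(-u**3 + u**2/3 - u - 1/3)/2 and r = log(2*u**2 + 1) — it is the derivative of the product v*r.
F(u) = 5*exp(-u**3 + u**2/3 - u - 1/3)*log(2*u**2 + 1)/2 is an antiderivative of f.
Check: d/du[5*exp(-u**3 + u**2/3 - u - 1/3)*log(2*u**2 + 1)/2] = (-90*u**4*log(2*u**2 + 1) + 20*u**3*log(2*u**2 + 1) - 75*u**2*log(2*u**2 + 1) + 10*u*log(2*u**2 + 1) + 60*u - 15*log(2*u**2 + 1))/(12*u**2*exp(1/3)*exp(u)*exp(-u**2/3)*exp(u**3) + 6*exp(1/3)*exp(u)*exp(-u**2/3)*exp(u**3)), which equals f(u).
F(-1/2) = 5*exp(3/8)*log(3/2)/2; F(-2) = 5*exp(11)*log(9)/2.
Integral = F(-1/2) - F(-2) = -5*exp(11)*log(9)/2 + 5*exp(3/8)*log(3/2)/2.

Antiderivative: F(u) = 5*exp(-u**3 + u**2/3 - u - 1/3)*log(2*u**2 + 1)/2; value = -5*exp(11)*log(9)/2 + 5*exp(3/8)*log(3/2)/2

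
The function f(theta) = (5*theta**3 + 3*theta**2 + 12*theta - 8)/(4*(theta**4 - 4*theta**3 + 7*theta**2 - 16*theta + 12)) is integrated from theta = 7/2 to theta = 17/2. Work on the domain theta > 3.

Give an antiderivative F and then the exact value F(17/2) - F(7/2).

The denominator factors as 4*(theta - 3)*(theta - 1)*(theta**2 + 4); partial fractions split f into directly integrable pieces: -(18*theta - 37)/(65*(theta**2 + 4)) - 3/(10*(theta - 1)) + 95/(52*(theta - 3)).
F(theta) = 95*log(theta - 3)/52 - 3*log(theta - 1)/10 - 9*log(theta**2 + 4)/65 + 37*atan(theta/2)/130 is an antiderivative of f.
Check: d/dtheta[95*log(theta - 3)/52 - 3*log(theta - 1)/10 - 9*log(theta**2 + 4)/65 + 37*atan(theta/2)/130] = (5*theta**3 + 3*theta**2 + 12*theta - 8)/(4*theta**4 - 16*theta**3 + 28*theta**2 - 64*theta + 48), which equals f(theta).
F(17/2) = -3*log(15/2)/10 - 9*log(305/4)/65 + 37*atan(17/4)/130 + 95*log(11/2)/52; F(7/2) = -95*log(2)/52 - 9*log(65/4)/65 - 3*log(5/2)/10 + 37*atan(7/4)/130.
Integral = F(17/2) - F(7/2) = -3*log(15/2)/10 - 9*log(305/4)/65 - 37*atan(7/4)/130 + 3*log(5/2)/10 + 37*atan(17/4)/130 + 9*log(65/4)/65 + 95*log(2)/52 + 95*log(11/2)/52.

Antiderivative: F(theta) = 95*log(theta - 3)/52 - 3*log(theta - 1)/10 - 9*log(theta**2 + 4)/65 + 37*atan(theta/2)/130; value = -3*log(15/2)/10 - 9*log(305/4)/65 - 37*atan(7/4)/130 + 3*log(5/2)/10 + 37*atan(17/4)/130 + 9*log(65/4)/65 + 95*log(2)/52 + 95*log(11/2)/52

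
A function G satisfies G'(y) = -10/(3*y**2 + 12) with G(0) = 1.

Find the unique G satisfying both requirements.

For G(y) to be correct, d/dy[G] must agree with the stated G'(y) identically.
A general antiderivative is -5*atan(y/2)/3 + C.
The condition gives C = 1 - (0) = 1.
So G(y) = 1 - 5*atan(y/2)/3.
Check: d/dy[1 - 5*atan(y/2)/3] = -10/(3*y**2 + 12) = G'(y).

G(y) = 1 - 5*atan(y/2)/3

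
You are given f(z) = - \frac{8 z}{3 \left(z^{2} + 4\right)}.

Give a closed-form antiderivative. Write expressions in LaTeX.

An antiderivative is F(z) = - \frac{4 \log{\left(\frac{z^{2}}{2} + 2 \right)}}{3}.

The substitution u = \frac{z^{2}}{2} + 2 works: f is exactly (dF/du)*(du/dz) for that inner function.
Check: d/dz[- \frac{4 \log{\left(\frac{z^{2}}{2} + 2 \right)}}{3}] = - \frac{8 z}{3 z^{2} + 12}, which equals f(z).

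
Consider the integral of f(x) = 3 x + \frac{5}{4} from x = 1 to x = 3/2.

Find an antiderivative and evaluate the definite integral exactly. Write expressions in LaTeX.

Since d/dx undoes antidifferentiation here, F'(x) = f(x) is required of F(x).
F(x) = \frac{x \left(6 x + 5\right)}{4} is an antiderivative of f.
Check: d/dx[\frac{x \left(6 x + 5\right)}{4}] = 3 x + \frac{5}{4} = f(x).
F(3/2) = \frac{21}{4}; F(1) = \frac{11}{4}.
Integral = F(3/2) - F(1) = \frac{5}{2}.

Antiderivative: F(x) = \frac{x \left(6 x + 5\right)}{4}; value = \frac{5}{2}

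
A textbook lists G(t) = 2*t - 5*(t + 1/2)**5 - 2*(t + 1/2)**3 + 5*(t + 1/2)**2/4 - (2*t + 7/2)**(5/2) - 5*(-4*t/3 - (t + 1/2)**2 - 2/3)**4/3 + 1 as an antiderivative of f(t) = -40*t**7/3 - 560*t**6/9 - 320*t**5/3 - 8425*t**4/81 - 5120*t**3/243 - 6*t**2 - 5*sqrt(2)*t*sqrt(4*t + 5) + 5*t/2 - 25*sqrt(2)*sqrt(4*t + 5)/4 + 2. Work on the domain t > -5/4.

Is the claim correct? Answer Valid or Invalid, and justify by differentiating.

Invalid: d/dt[G] - f = sqrt(2)*(-90720*sqrt(2)*t**6 - 498960*sqrt(2)*t**5 - 1085400*sqrt(2)*t**4 - 1281900*sqrt(2)*t**3 - 754350*sqrt(2)*t**2 + 19440*t*sqrt(4*t + 5) - 19440*t*sqrt(4*t + 7) - 233799*sqrt(2)*t + 24300*sqrt(4*t + 5) - 34020*sqrt(4*t + 7) - 26816*sqrt(2))/3888, which is not 0.

d/dt[G] = sqrt(2)*(-25920*sqrt(2)*t**7 - 211680*sqrt(2)*t**6 - 706320*sqrt(2)*t**5 - 1287600*sqrt(2)*t**4 - 1322860*sqrt(2)*t**3 - 766014*sqrt(2)*t**2 - 19440*t*sqrt(4*t + 7) - 228939*sqrt(2)*t - 34020*sqrt(4*t + 7) - 22928*sqrt(2))/3888
d/dt[G] - f(t) = sqrt(2)*(-90720*sqrt(2)*t**6 - 498960*sqrt(2)*t**5 - 1085400*sqrt(2)*t**4 - 1281900*sqrt(2)*t**3 - 754350*sqrt(2)*t**2 + 19440*t*sqrt(4*t + 5) - 19440*t*sqrt(4*t + 7) - 233799*sqrt(2)*t + 24300*sqrt(4*t + 5) - 34020*sqrt(4*t + 7) - 26816*sqrt(2))/3888 != 0.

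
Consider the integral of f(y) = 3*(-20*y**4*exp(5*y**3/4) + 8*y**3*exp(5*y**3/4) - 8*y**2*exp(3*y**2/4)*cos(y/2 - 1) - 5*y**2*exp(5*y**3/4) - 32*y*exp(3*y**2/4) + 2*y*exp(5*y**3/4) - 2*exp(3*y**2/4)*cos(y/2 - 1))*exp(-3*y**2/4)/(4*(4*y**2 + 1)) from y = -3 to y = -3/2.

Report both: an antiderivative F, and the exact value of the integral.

A candidate is checked by its d/dy: the result must match f(y).
F(y) = -3*log(4*y**2 + 1) - 3*sin(y/2 - 1) - exp(-3*y**2/4)*exp(5*y**3/4) is an antiderivative of f.
Check: d/dy[-3*log(4*y**2 + 1) - 3*sin(y/2 - 1) - exp(-3*y**2/4)*exp(5*y**3/4)] = (-60*y**4*exp(5*y**3/4) + 24*y**3*exp(5*y**3/4) - 24*y**2*exp(3*y**2/4)*cos(y/2 - 1) - 15*y**2*exp(5*y**3/4) - 96*y*exp(3*y**2/4) + 6*y*exp(5*y**3/4) - 6*exp(3*y**2/4)*cos(y/2 - 1))/(16*y**2*exp(3*y**2/4) + 4*exp(3*y**2/4)), which equals f(y).
F(-3/2) = -3*log(10) - exp(-189/32) + 3*sin(7/4); F(-3) = -3*log(37) - exp(-81/2) + 3*sin(5/2).
Integral = F(-3/2) - F(-3) = -3*log(10) - 3*sin(5/2) - exp(-189/32) + exp(-81/2) + 3*sin(7/4) + 3*log(37).

Antiderivative: F(y) = -3*log(4*y**2 + 1) - 3*sin(y/2 - 1) - exp(-3*y**2/4)*exp(5*y**3/4); value = -3*log(10) - 3*sin(5/2) - exp(-189/32) + exp(-81/2) + 3*sin(7/4) + 3*log(37)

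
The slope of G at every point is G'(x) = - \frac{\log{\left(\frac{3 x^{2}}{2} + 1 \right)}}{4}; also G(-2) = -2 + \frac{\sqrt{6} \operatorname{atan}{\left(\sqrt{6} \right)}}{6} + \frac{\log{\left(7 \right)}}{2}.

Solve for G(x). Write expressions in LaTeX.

G(x) = \frac{- 3 x \log{\left(\frac{3 x^{2}}{2} + 1 \right)} + 6 x - 2 \sqrt{6} \operatorname{atan}{\left(\frac{\sqrt{6} x}{2} \right)} - 12}{12}

Any candidate G(x) must reproduce the stated G'(x) exactly.
A general antiderivative is - \frac{x \log{\left(\frac{3 x^{2}}{2} + 1 \right)}}{4} + \frac{x}{2} - \frac{\sqrt{6} \operatorname{atan}{\left(\frac{\sqrt{6} x}{2} \right)}}{6} + C.
The condition gives C = -2 + \frac{\sqrt{6} \operatorname{atan}{\left(\sqrt{6} \right)}}{6} + \frac{\log{\left(7 \right)}}{2} - (-1 + \frac{\sqrt{6} \operatorname{atan}{\left(\sqrt{6} \right)}}{6} + \frac{\log{\left(7 \right)}}{2}) = -1.
So G(x) = \frac{- 3 x \log{\left(\frac{3 x^{2}}{2} + 1 \right)} + 6 x - 2 \sqrt{6} \operatorname{atan}{\left(\frac{\sqrt{6} x}{2} \right)} - 12}{12}.
Check: d/dx[\frac{- 3 x \log{\left(\frac{3 x^{2}}{2} + 1 \right)} + 6 x - 2 \sqrt{6} \operatorname{atan}{\left(\frac{\sqrt{6} x}{2} \right)} - 12}{12}] = - \frac{\log{\left(\frac{3 x^{2}}{2} + 1 \right)}}{4} = G'(x).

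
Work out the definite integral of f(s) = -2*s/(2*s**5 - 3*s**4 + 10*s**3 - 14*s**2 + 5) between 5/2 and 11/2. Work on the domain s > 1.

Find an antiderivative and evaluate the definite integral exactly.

Antiderivative: F(s) = (8*(s - 1)*log(s + 1/2) - 4*(s - 1)*log(s**2 + 5) + 5*sqrt(5)*(s - 1)*atan(sqrt(5)*s/5) + 21)/(189*(s - 1)); value = -4*log(141/4)/189 - 5*sqrt(5)*atan(sqrt(5)/2)/189 - 4/81 - 8*log(3)/189 + 4*log(45/4)/189 + 5*sqrt(5)*atan(11*sqrt(5)/10)/189 + 8*log(6)/189

Factor the denominator ((s - 1)**2*(2*s + 1)*(s**2 + 5)) and decompose: f = -(8*s - 25)/(189*(s**2 + 5)) + 16/(189*(2*s + 1)) - 1/(9*(s - 1)**2); each piece integrates to a log, atan, or power term.
F(s) = (8*(s - 1)*log(s + 1/2) - 4*(s - 1)*log(s**2 + 5) + 5*sqrt(5)*(s - 1)*atan(sqrt(5)*s/5) + 21)/(189*(s - 1)) is an antiderivative of f.
Check: d/ds[(8*(s - 1)*log(s + 1/2) - 4*(s - 1)*log(s**2 + 5) + 5*sqrt(5)*(s - 1)*atan(sqrt(5)*s/5) + 21)/(189*(s - 1))] = -2*s/(2*s**5 - 3*s**4 + 10*s**3 - 14*s**2 + 5) = f(s).
F(11/2) = -4*log(141/4)/189 + 2/81 + 5*sqrt(5)*atan(11*sqrt(5)/10)/189 + 8*log(6)/189; F(5/2) = -4*log(45/4)/189 + 8*log(3)/189 + 5*sqrt(5)*atan(sqrt(5)/2)/189 + 2/27.
Integral = F(11/2) - F(5/2) = -4*log(141/4)/189 - 5*sqrt(5)*atan(sqrt(5)/2)/189 - 4/81 - 8*log(3)/189 + 4*log(45/4)/189 + 5*sqrt(5)*atan(11*sqrt(5)/10)/189 + 8*log(6)/189.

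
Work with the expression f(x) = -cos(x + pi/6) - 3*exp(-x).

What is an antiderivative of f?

The integrand splits into summands that can be handled one at a time.
Check: d/dx[-(exp(x)*sin(x + pi/6) - 3)*exp(-x)] = (-exp(x)*cos(x + pi/6) - 3)*exp(-x), which equals f(x).

An antiderivative is F(x) = -(exp(x)*sin(x + pi/6) - 3)*exp(-x).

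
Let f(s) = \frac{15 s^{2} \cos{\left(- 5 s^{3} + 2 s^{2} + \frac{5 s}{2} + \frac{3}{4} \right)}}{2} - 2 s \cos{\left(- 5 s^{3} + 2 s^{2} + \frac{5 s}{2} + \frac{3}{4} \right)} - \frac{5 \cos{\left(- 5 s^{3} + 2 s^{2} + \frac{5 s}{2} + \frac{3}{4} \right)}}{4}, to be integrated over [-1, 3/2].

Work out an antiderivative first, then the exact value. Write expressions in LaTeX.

Antiderivative: F(s) = - \frac{\sin{\left(- 5 s^{3} + 2 s^{2} + \frac{5 s}{2} + \frac{3}{4} \right)}}{2}; value = \frac{\sin{\left(\frac{21}{4} \right)}}{2} + \frac{\sin{\left(\frac{63}{8} \right)}}{2}

The substitution u = - 5 s^{3} + 2 s^{2} + \frac{5 s}{2} + \frac{3}{4} works: f is exactly (dF/du)*(du/ds) for that inner function.
F(s) = - \frac{\sin{\left(- 5 s^{3} + 2 s^{2} + \frac{5 s}{2} + \frac{3}{4} \right)}}{2} is an antiderivative of f.
Check: d/ds[- \frac{\sin{\left(- 5 s^{3} + 2 s^{2} + \frac{5 s}{2} + \frac{3}{4} \right)}}{2}] = \frac{15 s^{2} \cos{\left(- 5 s^{3} + 2 s^{2} + \frac{5 s}{2} + \frac{3}{4} \right)}}{2} - 2 s \cos{\left(- 5 s^{3} + 2 s^{2} + \frac{5 s}{2} + \frac{3}{4} \right)} - \frac{5 \cos{\left(- 5 s^{3} + 2 s^{2} + \frac{5 s}{2} + \frac{3}{4} \right)}}{4} = f(s).
F(3/2) = \frac{\sin{\left(\frac{63}{8} \right)}}{2}; F(-1) = - \frac{\sin{\left(\frac{21}{4} \right)}}{2}.
Integral = F(3/2) - F(-1) = \frac{\sin{\left(\frac{21}{4} \right)}}{2} + \frac{\sin{\left(\frac{63}{8} \right)}}{2}.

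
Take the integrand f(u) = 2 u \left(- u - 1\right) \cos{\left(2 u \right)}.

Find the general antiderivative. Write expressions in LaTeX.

A candidate is checked by its d/du: the result must match f(u).
Check: d/du[- u^{2} \sin{\left(2 u \right)} - u \sin{\left(2 u \right)} - u \cos{\left(2 u \right)} + \frac{\sin{\left(2 u \right)}}{2} - \frac{\cos{\left(2 u \right)}}{2}] = - 2 u^{2} \cos{\left(2 u \right)} - 2 u \cos{\left(2 u \right)}, which equals f(u).

F(u) = - u^{2} \sin{\left(2 u \right)} - u \sin{\left(2 u \right)} - u \cos{\left(2 u \right)} + \frac{\sin{\left(2 u \right)}}{2} - \frac{\cos{\left(2 u \right)}}{2} + C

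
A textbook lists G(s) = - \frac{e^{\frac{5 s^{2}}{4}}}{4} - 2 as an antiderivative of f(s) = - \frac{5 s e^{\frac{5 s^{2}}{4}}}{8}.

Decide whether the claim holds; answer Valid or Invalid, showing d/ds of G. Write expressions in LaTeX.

d/ds[G] = - \frac{5 s e^{\frac{5 s^{2}}{4}}}{8}
This equals f(s) exactly, so the claim holds.

Valid - the claim checks out under differentiation.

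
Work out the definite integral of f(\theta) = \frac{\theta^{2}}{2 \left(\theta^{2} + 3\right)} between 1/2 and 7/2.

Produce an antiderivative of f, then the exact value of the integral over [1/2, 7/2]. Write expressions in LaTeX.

Check any antiderivative F(\theta) by computing F'(\theta) and comparing it with f(\theta).
F(\theta) = \frac{\theta}{2} - \frac{\sqrt{3} \operatorname{atan}{\left(\frac{\sqrt{3} \theta}{3} \right)}}{2} is an antiderivative of f.
Check: d/d\theta[\frac{\theta}{2} - \frac{\sqrt{3} \operatorname{atan}{\left(\frac{\sqrt{3} \theta}{3} \right)}}{2}] = \frac{\theta^{2}}{2 \theta^{2} + 6}, which equals f(\theta).
F(7/2) = - \frac{\sqrt{3} \operatorname{atan}{\left(\frac{7 \sqrt{3}}{6} \right)}}{2} + \frac{7}{4}; F(1/2) = - \frac{\sqrt{3} \operatorname{atan}{\left(\frac{\sqrt{3}}{6} \right)}}{2} + \frac{1}{4}.
Integral = F(7/2) - F(1/2) = - \frac{\sqrt{3} \operatorname{atan}{\left(\frac{7 \sqrt{3}}{6} \right)}}{2} + \frac{\sqrt{3} \operatorname{atan}{\left(\frac{\sqrt{3}}{6} \right)}}{2} + \frac{3}{2}.

Antiderivative: F(\theta) = \frac{\theta}{2} - \frac{\sqrt{3} \operatorname{atan}{\left(\frac{\sqrt{3} \theta}{3} \right)}}{2}; value = - \frac{\sqrt{3} \operatorname{atan}{\left(\frac{7 \sqrt{3}}{6} \right)}}{2} + \frac{\sqrt{3} \operatorname{atan}{\left(\frac{\sqrt{3}}{6} \right)}}{2} + \frac{3}{2}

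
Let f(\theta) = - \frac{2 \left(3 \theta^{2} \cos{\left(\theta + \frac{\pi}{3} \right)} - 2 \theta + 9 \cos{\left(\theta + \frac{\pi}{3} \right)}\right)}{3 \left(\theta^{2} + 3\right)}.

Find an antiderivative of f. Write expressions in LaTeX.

A candidate is checked by its d/d\theta: the result must match f(\theta).
Check: d/d\theta[\frac{2 \log{\left(2 \theta^{2} + 6 \right)}}{3} - 2 \sin{\left(\theta + \frac{\pi}{3} \right)}] = \frac{- 6 \theta^{2} \cos{\left(\theta + \frac{\pi}{3} \right)} + 4 \theta - 18 \cos{\left(\theta + \frac{\pi}{3} \right)}}{3 \theta^{2} + 9}, which equals f(\theta).

An antiderivative is F(\theta) = \frac{2 \log{\left(2 \theta^{2} + 6 \right)}}{3} - 2 \sin{\left(\theta + \frac{\pi}{3} \right)}.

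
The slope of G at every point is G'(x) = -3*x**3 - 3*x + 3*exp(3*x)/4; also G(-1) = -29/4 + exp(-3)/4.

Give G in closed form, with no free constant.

G(x) = -3*x**4/4 - 3*x**2/2 + exp(3*x)/4 - 5

The integrand splits into summands that can be handled one at a time.
A general antiderivative is -3*x**4/4 - 3*x**2/2 + exp(3*x)/4 - 5 + C.
The condition gives C = -29/4 + exp(-3)/4 - (-29/4 + exp(-3)/4) = 0.
So G(x) = -3*x**4/4 - 3*x**2/2 + exp(3*x)/4 - 5.
Check: d/dx[-3*x**4/4 - 3*x**2/2 + exp(3*x)/4 - 5] = -3*x**3 - 3*x + 3*exp(3*x)/4 = G'(x).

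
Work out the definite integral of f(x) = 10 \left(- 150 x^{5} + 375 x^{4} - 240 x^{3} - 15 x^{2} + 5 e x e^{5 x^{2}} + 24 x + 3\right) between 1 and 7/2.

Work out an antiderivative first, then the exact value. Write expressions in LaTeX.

An antiderivative F(x) passes only if d/dx[F] lands on f(x) exactly.
F(x) = 2 \left(- 5 x^{2} + 5 x + 1\right)^{3} + 5 e^{5 x^{2} + 1} is an antiderivative of f.
Check: d/dx[2 \left(- 5 x^{2} + 5 x + 1\right)^{3} + 5 e^{5 x^{2} + 1}] = - 1500 x^{5} + 3750 x^{4} - 2400 x^{3} - 150 x^{2} + 50 e x e^{5 x^{2}} + 240 x + 30, which equals f(x).
F(7/2) = - \frac{5000211}{32} + 5 e^{\frac{249}{4}}; F(1) = 2 + 5 e^{6}.
Integral = F(7/2) - F(1) = - \frac{5000275}{32} - 5 e^{6} + 5 e^{\frac{249}{4}}.

Antiderivative: F(x) = 2 \left(- 5 x^{2} + 5 x + 1\right)^{3} + 5 e^{5 x^{2} + 1}; value = - \frac{5000275}{32} - 5 e^{6} + 5 e^{\frac{249}{4}}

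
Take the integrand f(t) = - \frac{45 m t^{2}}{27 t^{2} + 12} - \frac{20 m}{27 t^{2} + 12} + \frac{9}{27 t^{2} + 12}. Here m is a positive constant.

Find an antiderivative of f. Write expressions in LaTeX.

Integrate term by term and add the pieces.
Check: d/dt[\frac{- 10 m t + 3 \operatorname{atan}{\left(\frac{3 t}{2} \right)}}{6}] = \frac{- 45 m t^{2} - 20 m + 9}{27 t^{2} + 12}, which equals f(t).

An antiderivative is F(t) = \frac{- 10 m t + 3 \operatorname{atan}{\left(\frac{3 t}{2} \right)}}{6}.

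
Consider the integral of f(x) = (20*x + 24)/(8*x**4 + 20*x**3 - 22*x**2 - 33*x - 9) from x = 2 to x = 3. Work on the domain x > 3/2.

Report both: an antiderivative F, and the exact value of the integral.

Antiderivative: F(x) = 3*log(x - 3/2)/8 - 107*log(x + 1/2)/200 + 4*log(x + 3)/25 + 7/(20*x + 10); value = -107*log(7/2)/200 - 4*log(5)/25 - 1/25 + 3*log(3/2)/8 + 3*log(2)/8 + 4*log(6)/25 + 107*log(5/2)/200

The denominator factors as (x + 3)*(2*x - 3)*(2*x + 1)**2; partial fractions split f into directly integrable pieces: -107/(100*(2*x + 1)) - 7/(5*(2*x + 1)**2) + 3/(4*(2*x - 3)) + 4/(25*(x + 3)).
F(x) = 3*log(x - 3/2)/8 - 107*log(x + 1/2)/200 + 4*log(x + 3)/25 + 7/(20*x + 10) is an antiderivative of f.
Check: d/dx[3*log(x - 3/2)/8 - 107*log(x + 1/2)/200 + 4*log(x + 3)/25 + 7/(20*x + 10)] = (20*x + 24)/(8*x**4 + 20*x**3 - 22*x**2 - 33*x - 9) = f(x).
F(3) = -107*log(7/2)/200 + 1/10 + 3*log(3/2)/8 + 4*log(6)/25; F(2) = -107*log(5/2)/200 - 3*log(2)/8 + 7/50 + 4*log(5)/25.
Integral = F(3) - F(2) = -107*log(7/2)/200 - 4*log(5)/25 - 1/25 + 3*log(3/2)/8 + 3*log(2)/8 + 4*log(6)/25 + 107*log(5/2)/200.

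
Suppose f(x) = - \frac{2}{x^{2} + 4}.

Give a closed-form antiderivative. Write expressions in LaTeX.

An antiderivative is F(x) = - \operatorname{atan}{\left(\frac{x}{2} \right)}.

Check any antiderivative F(x) by computing F'(x) and comparing it with f(x).
Check: d/dx[- \operatorname{atan}{\left(\frac{x}{2} \right)}] = - \frac{2}{x^{2} + 4} = f(x).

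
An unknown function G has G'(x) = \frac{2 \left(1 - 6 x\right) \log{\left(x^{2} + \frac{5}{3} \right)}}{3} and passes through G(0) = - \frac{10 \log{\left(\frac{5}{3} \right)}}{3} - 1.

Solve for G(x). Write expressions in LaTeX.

Differentiate the proposed G(x) back; it has to land on the given G'(x).
A general antiderivative is 2 x^{2} - \frac{4 x}{3} + \left(- 2 x^{2} + \frac{2 x}{3}\right) \log{\left(x^{2} + \frac{5}{3} \right)} - \frac{10 \log{\left(x^{2} + \frac{5}{3} \right)}}{3} + \frac{4 \sqrt{15} \operatorname{atan}{\left(\frac{\sqrt{15} x}{5} \right)}}{9} + C.
The condition gives C = - \frac{10 \log{\left(\frac{5}{3} \right)}}{3} - 1 - (- \frac{10 \log{\left(\frac{5}{3} \right)}}{3}) = -1.
So G(x) = \frac{18 x^{2} + 6 x \left(1 - 3 x\right) \log{\left(x^{2} + \frac{5}{3} \right)} - 12 x - 30 \log{\left(x^{2} + \frac{5}{3} \right)} + 4 \sqrt{15} \operatorname{atan}{\left(\frac{\sqrt{15} x}{5} \right)} - 9}{9}.
Check: d/dx[\frac{18 x^{2} + 6 x \left(1 - 3 x\right) \log{\left(x^{2} + \frac{5}{3} \right)} - 12 x - 30 \log{\left(x^{2} + \frac{5}{3} \right)} + 4 \sqrt{15} \operatorname{atan}{\left(\frac{\sqrt{15} x}{5} \right)} - 9}{9}] = - 4 x \log{\left(x^{2} + \frac{5}{3} \right)} + \frac{2 \log{\left(x^{2} + \frac{5}{3} \right)}}{3}, which equals G'(x).

G(x) = \frac{18 x^{2} + 6 x \left(1 - 3 x\right) \log{\left(x^{2} + \frac{5}{3} \right)} - 12 x - 30 \log{\left(x^{2} + \frac{5}{3} \right)} + 4 \sqrt{15} \operatorname{atan}{\left(\frac{\sqrt{15} x}{5} \right)} - 9}{9}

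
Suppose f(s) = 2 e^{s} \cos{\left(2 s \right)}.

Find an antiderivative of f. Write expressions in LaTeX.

An antiderivative is F(s) = \frac{4 e^{s} \sin{\left(2 s \right)}}{5} + \frac{2 e^{s} \cos{\left(2 s \right)}}{5}.

Recover f(s) by differentiating a candidate F(s); any mismatch rules it out.
Check: d/ds[\frac{4 e^{s} \sin{\left(2 s \right)}}{5} + \frac{2 e^{s} \cos{\left(2 s \right)}}{5}] = 2 e^{s} \cos{\left(2 s \right)} = f(s).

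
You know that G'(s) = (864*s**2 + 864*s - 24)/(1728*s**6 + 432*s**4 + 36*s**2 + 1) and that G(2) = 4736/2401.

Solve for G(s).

G'(s) has the shape u'v + uv' for u = -2/(4*s**2 + 1/3)**2 and v = 4*s/3 + 1 — it is the derivative of the product u*v.
A general antiderivative is -2*(4*s/3 + 1)/(4*s**2 + 1/3)**2 + C.
The condition gives C = 4736/2401 - (-66/2401) = 2.
So G(s) = -2*(4*s/3 + 1)/(4*s**2 + 1/3)**2 + 2.
Check: d/ds[-2*(4*s/3 + 1)/(4*s**2 + 1/3)**2 + 2] = (864*s**2 + 864*s - 24)/(1728*s**6 + 432*s**4 + 36*s**2 + 1) = G'(s).

G(s) = -2*(4*s/3 + 1)/(4*s**2 + 1/3)**2 + 2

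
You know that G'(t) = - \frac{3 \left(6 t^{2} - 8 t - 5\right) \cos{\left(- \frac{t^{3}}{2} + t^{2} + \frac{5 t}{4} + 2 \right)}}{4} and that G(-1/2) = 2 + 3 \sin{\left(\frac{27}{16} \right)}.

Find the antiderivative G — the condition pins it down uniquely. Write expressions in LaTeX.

G(t) = 3 \sin{\left(- \frac{t^{3}}{2} + t^{2} + \frac{5 t}{4} + 2 \right)} + 2

G'(t) matches the chain-rule pattern g'(h)*h' with inner function h(t) = - \frac{t^{3}}{2} + t^{2} + \frac{5 t}{4} + 2; substituting u = h(t) collapses the integral.
A general antiderivative is 3 \sin{\left(- \frac{t^{3}}{2} + t^{2} + \frac{5 t}{4} + 2 \right)} + C.
The condition gives C = 2 + 3 \sin{\left(\frac{27}{16} \right)} - (3 \sin{\left(\frac{27}{16} \right)}) = 2.
So G(t) = 3 \sin{\left(- \frac{t^{3}}{2} + t^{2} + \frac{5 t}{4} + 2 \right)} + 2.
Check: d/dt[3 \sin{\left(- \frac{t^{3}}{2} + t^{2} + \frac{5 t}{4} + 2 \right)} + 2] = - \frac{9 t^{2} \cos{\left(- \frac{t^{3}}{2} + t^{2} + \frac{5 t}{4} + 2 \right)}}{2} + 6 t \cos{\left(- \frac{t^{3}}{2} + t^{2} + \frac{5 t}{4} + 2 \right)} + \frac{15 \cos{\left(- \frac{t^{3}}{2} + t^{2} + \frac{5 t}{4} + 2 \right)}}{4}, which equals G'(t).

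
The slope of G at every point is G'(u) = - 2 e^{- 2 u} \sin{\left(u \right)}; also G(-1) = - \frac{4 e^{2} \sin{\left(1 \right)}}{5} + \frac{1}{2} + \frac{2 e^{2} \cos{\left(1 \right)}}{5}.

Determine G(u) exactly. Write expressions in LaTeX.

Any candidate G(u) must reproduce the stated G'(u) exactly.
A general antiderivative is \frac{4 e^{- 2 u} \sin{\left(u \right)}}{5} + \frac{2 e^{- 2 u} \cos{\left(u \right)}}{5} + C.
The condition gives C = - \frac{4 e^{2} \sin{\left(1 \right)}}{5} + \frac{1}{2} + \frac{2 e^{2} \cos{\left(1 \right)}}{5} - (- \frac{4 e^{2} \sin{\left(1 \right)}}{5} + \frac{2 e^{2} \cos{\left(1 \right)}}{5}) = \frac{1}{2}.
So G(u) = \frac{\left(5 e^{2 u} + 8 \sin{\left(u \right)} + 4 \cos{\left(u \right)}\right) e^{- 2 u}}{10}.
Check: d/du[\frac{\left(5 e^{2 u} + 8 \sin{\left(u \right)} + 4 \cos{\left(u \right)}\right) e^{- 2 u}}{10}] = - 2 e^{- 2 u} \sin{\left(u \right)} = G'(u).

G(u) = \frac{\left(5 e^{2 u} + 8 \sin{\left(u \right)} + 4 \cos{\left(u \right)}\right) e^{- 2 u}}{10}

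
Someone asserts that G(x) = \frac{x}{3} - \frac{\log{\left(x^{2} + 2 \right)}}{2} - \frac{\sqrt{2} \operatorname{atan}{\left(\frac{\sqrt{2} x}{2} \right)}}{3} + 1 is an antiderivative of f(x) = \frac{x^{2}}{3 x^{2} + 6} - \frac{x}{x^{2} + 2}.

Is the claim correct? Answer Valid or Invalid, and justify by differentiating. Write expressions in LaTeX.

Valid - differentiating G returns exactly f.

d/dx[G] = \frac{x^{2} - 3 x}{3 x^{2} + 6}
This equals f(x) exactly, so the claim holds.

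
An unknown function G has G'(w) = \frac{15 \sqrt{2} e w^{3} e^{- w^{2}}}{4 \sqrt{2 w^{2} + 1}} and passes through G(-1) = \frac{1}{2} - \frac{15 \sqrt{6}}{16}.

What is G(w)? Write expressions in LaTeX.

G(w) = \frac{\sqrt{2} e \left(- 15 \sqrt{2 w^{2} + 1} + \frac{4 \sqrt{2} e^{w^{2}}}{e}\right) e^{- w^{2}}}{16}

G'(w) has the shape u'v + uv' for u = - \frac{15 \sqrt{w^{2} + \frac{1}{2}}}{8} and v = e^{1 - w^{2}} — it is the derivative of the product u*v.
A general antiderivative is - \frac{15 \sqrt{w^{2} + \frac{1}{2}} e^{1 - w^{2}}}{8} + C.
The condition gives C = \frac{1}{2} - \frac{15 \sqrt{6}}{16} - (- \frac{15 \sqrt{6}}{16}) = \frac{1}{2}.
So G(w) = \frac{\sqrt{2} e \left(- 15 \sqrt{2 w^{2} + 1} + \frac{4 \sqrt{2} e^{w^{2}}}{e}\right) e^{- w^{2}}}{16}.
Check: d/dw[\frac{\sqrt{2} e \left(- 15 \sqrt{2 w^{2} + 1} + \frac{4 \sqrt{2} e^{w^{2}}}{e}\right) e^{- w^{2}}}{16}] = \frac{15 \sqrt{2} e w^{3} e^{- w^{2}}}{4 \sqrt{2 w^{2} + 1}} = G'(w).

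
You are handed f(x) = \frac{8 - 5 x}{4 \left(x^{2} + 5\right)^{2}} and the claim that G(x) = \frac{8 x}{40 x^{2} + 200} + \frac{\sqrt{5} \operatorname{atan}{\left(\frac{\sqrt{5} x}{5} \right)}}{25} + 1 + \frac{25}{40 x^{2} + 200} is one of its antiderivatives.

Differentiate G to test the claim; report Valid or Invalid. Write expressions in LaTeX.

d/dx[G] = \frac{8 - 5 x}{4 x^{4} + 40 x^{2} + 100}
This equals f(x) exactly, so the claim holds.

Valid: G'(x) = f(x).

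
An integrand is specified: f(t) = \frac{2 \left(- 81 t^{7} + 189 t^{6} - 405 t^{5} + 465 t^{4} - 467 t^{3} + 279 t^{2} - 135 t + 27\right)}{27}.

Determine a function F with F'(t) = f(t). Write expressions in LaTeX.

The substitution u = t^{2} - \frac{2 t}{3} + 1 works: f is exactly (dF/du)*(du/dt) for that inner function.
Check: d/dt[- \frac{3 \left(t^{2} - \frac{2 t}{3} + 1\right)^{4}}{4}] = - 6 t^{7} + 14 t^{6} - 30 t^{5} + \frac{310 t^{4}}{9} - \frac{934 t^{3}}{27} + \frac{62 t^{2}}{3} - 10 t + 2, which equals f(t).

An antiderivative is F(t) = - \frac{3 \left(t^{2} - \frac{2 t}{3} + 1\right)^{4}}{4}.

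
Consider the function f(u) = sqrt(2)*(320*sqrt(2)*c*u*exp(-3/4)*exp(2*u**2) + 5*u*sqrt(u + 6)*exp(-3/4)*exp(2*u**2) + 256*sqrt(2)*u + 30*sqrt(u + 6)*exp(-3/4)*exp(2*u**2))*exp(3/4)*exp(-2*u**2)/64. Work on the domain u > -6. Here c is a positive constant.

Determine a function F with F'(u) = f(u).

An antiderivative F(u) passes only if d/du[F] lands on f(u) exactly.
Check: d/du[5*c*u**2 + (u/2 + 3)**(5/2)/4 - 2*exp(3/4 - 2*u**2)] = sqrt(2)*(320*sqrt(2)*c*u*exp(-3/4)*exp(2*u**2) + 5*u*sqrt(u + 6)*exp(-3/4)*exp(2*u**2) + 256*sqrt(2)*u + 30*sqrt(u + 6)*exp(-3/4)*exp(2*u**2))*exp(3/4)*exp(-2*u**2)/64 = f(u).

An antiderivative is F(u) = 5*c*u**2 + (u/2 + 3)**(5/2)/4 - 2*exp(3/4 - 2*u**2).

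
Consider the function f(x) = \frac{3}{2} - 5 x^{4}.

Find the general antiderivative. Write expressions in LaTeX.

Whatever form F(x) takes, F'(x) = f(x) is non-negotiable.
Check: d/dx[- x^{5} + \frac{3 x}{2}] = \frac{3}{2} - 5 x^{4} = f(x).

F(x) = - x^{5} + \frac{3 x}{2} + C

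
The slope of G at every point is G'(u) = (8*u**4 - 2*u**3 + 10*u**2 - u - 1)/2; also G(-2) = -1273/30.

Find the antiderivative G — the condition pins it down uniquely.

Since d/du undoes antidifferentiation here, G(u) must give back the stated G'(u).
A general antiderivative is 4*u**5/5 - u**4/4 + 5*u**3/3 - u**2/4 - u/2 + C.
The condition gives C = -1273/30 - (-644/15) = 1/2.
So G(u) = (48*u**5 - 15*u**4 + 100*u**3 - 15*u**2 - 30*u + 30)/60.
Check: d/du[(48*u**5 - 15*u**4 + 100*u**3 - 15*u**2 - 30*u + 30)/60] = 4*u**4 - u**3 + 5*u**2 - u/2 - 1/2, which equals G'(u).

G(u) = (48*u**5 - 15*u**4 + 100*u**3 - 15*u**2 - 30*u + 30)/60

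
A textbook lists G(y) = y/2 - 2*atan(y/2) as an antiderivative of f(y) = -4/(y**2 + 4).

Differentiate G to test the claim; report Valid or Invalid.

Invalid: d/dy[G] - f = 1/2, which is not 0.

d/dy[G] = (y**2 - 4)/(2*y**2 + 8)
d/dy[G] - f(y) = 1/2 != 0.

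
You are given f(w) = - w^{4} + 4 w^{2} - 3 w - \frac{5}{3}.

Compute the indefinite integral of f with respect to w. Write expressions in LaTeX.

F(w) = \frac{w \left(- 6 w^{4} + 40 w^{2} - 45 w - 50\right)}{30} + C

Integrate term by term and add the pieces.
Check: d/dw[\frac{w \left(- 6 w^{4} + 40 w^{2} - 45 w - 50\right)}{30}] = - w^{4} + 4 w^{2} - 3 w - \frac{5}{3} = f(w).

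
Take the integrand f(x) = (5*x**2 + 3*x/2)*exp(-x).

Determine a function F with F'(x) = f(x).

Recognize the product-rule pattern: f = u'v + uv' with u = -5*x**2 - 23*x/2 - 23/2, v = exp(-x), so integration by parts undoes it.
Check: d/dx[(-10*x**2 - 23*x - 23)*exp(-x)/2] = (10*x**2 + 3*x)*exp(-x)/2, which equals f(x).

An antiderivative is F(x) = (-10*x**2 - 23*x - 23)*exp(-x)/2.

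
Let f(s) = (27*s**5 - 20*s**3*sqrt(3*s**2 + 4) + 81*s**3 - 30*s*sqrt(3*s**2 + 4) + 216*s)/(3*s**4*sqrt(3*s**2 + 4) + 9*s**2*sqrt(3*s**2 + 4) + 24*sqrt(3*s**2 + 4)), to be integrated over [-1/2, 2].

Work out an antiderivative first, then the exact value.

Any candidate F(s) must reproduce f(s) exactly when differentiated.
F(s) = -(-9*sqrt(3*s**2 + 4) + 5*log(s**4/2 + 3*s**2/2 + 4))/3 is an antiderivative of f.
Check: d/ds[-(-9*sqrt(3*s**2 + 4) + 5*log(s**4/2 + 3*s**2/2 + 4))/3] = (27*s**5 - 20*s**3*sqrt(3*s**2 + 4) + 81*s**3 - 30*s*sqrt(3*s**2 + 4) + 216*s)/(3*s**4*sqrt(3*s**2 + 4) + 9*s**2*sqrt(3*s**2 + 4) + 24*sqrt(3*s**2 + 4)) = f(s).
F(2) = 12 - 5*log(18)/3; F(-1/2) = -5*log(141/32)/3 + 3*sqrt(19)/2.
Integral = F(2) - F(-1/2) = -3*sqrt(19)/2 - 5*log(18)/3 + 5*log(141/32)/3 + 12.

Antiderivative: F(s) = -(-9*sqrt(3*s**2 + 4) + 5*log(s**4/2 + 3*s**2/2 + 4))/3; value = -3*sqrt(19)/2 - 5*log(18)/3 + 5*log(141/32)/3 + 12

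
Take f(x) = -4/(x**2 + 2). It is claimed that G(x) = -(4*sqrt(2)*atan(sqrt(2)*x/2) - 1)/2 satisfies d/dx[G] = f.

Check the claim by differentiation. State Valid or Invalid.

Valid - differentiating G returns exactly f.

d/dx[G] = -4/(x**2 + 2)
This equals f(x) exactly, so the claim holds.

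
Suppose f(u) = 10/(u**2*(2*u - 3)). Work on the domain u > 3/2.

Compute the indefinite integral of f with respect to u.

F(u) = 10*(-2*u*log(u) + 2*u*log(u - 3/2) + 3)/(9*u) + C

Factor the denominator (u**2*(2*u - 3)) and decompose: f = 40/(9*(2*u - 3)) - 20/(9*u) - 10/(3*u**2); each piece integrates to a log, atan, or power term.
Check: d/du[10*(-2*u*log(u) + 2*u*log(u - 3/2) + 3)/(9*u)] = 10/(2*u**3 - 3*u**2), which equals f(u).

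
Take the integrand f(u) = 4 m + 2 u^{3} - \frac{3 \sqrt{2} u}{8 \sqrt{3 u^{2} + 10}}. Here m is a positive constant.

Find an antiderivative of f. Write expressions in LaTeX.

An antiderivative is F(u) = \frac{\sqrt{2} \left(16 \sqrt{2} m u + 2 \sqrt{2} u^{4} - \sqrt{3 u^{2} + 10}\right)}{8}.

Integrate term by term and add the pieces.
Check: d/du[\frac{\sqrt{2} \left(16 \sqrt{2} m u + 2 \sqrt{2} u^{4} - \sqrt{3 u^{2} + 10}\right)}{8}] = \frac{32 m \sqrt{3 u^{2} + 10} + 16 u^{3} \sqrt{3 u^{2} + 10} - 3 \sqrt{2} u}{8 \sqrt{3 u^{2} + 10}}, which equals f(u).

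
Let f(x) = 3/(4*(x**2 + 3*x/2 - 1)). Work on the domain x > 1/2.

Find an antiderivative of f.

The denominator factors as 2*(x + 2)*(2*x - 1); partial fractions split f into directly integrable pieces: 3/(5*(2*x - 1)) - 3/(10*(x + 2)).
Check: d/dx[3*log(x - 1/2)/10 - 3*log(x + 2)/10] = 3/(4*x**2 + 6*x - 4), which equals f(x).

An antiderivative is F(x) = 3*log(x - 1/2)/10 - 3*log(x + 2)/10.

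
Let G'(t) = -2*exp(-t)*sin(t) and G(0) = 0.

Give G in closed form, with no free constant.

G(t) = -1 + exp(-t)*sin(t) + exp(-t)*cos(t)

For G(t) to be correct, d/dt[G] must agree with the stated G'(t) identically.
A general antiderivative is exp(-t)*sin(t) + exp(-t)*cos(t) + C.
The condition gives C = 0 - (1) = -1.
So G(t) = -1 + exp(-t)*sin(t) + exp(-t)*cos(t).
Check: d/dt[-1 + exp(-t)*sin(t) + exp(-t)*cos(t)] = -2*exp(-t)*sin(t) = G'(t).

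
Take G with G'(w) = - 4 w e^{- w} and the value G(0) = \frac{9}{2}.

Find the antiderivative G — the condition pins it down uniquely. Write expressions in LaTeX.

G(w) = \frac{\left(8 w + e^{w} + 8\right) e^{- w}}{2}

Recognize the product-rule pattern: G'(w) = u'v + uv' with u = 4 w + 4, v = e^{- w}, so integration by parts undoes it.
A general antiderivative is \left(4 w + 4\right) e^{- w} + C.
The condition gives C = \frac{9}{2} - (4) = \frac{1}{2}.
So G(w) = \frac{\left(8 w + e^{w} + 8\right) e^{- w}}{2}.
Check: d/dw[\frac{\left(8 w + e^{w} + 8\right) e^{- w}}{2}] = - 4 w e^{- w} = G'(w).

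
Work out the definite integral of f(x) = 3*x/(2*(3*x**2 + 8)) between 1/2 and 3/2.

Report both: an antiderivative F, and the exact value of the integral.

f matches the chain-rule pattern g'(h)*h' with inner function h(x) = x**2/2 + 4/3; substituting u = h(x) collapses the integral.
F(x) = log(x**2/2 + 4/3)/4 is an antiderivative of f.
Check: d/dx[log(x**2/2 + 4/3)/4] = 3*x/(6*x**2 + 16), which equals f(x).
F(3/2) = log(59/24)/4; F(1/2) = log(35/24)/4.
Integral = F(3/2) - F(1/2) = -log(35/24)/4 + log(59/24)/4.

Antiderivative: F(x) = log(x**2/2 + 4/3)/4; value = -log(35/24)/4 + log(59/24)/4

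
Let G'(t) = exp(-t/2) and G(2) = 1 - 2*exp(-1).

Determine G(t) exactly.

G(t) = 1 - 2*exp(-t/2)

The proposed G(t) is checked by its d/dt: the result must match the given G'(t).
A general antiderivative is -2*exp(-t/2) + C.
The condition gives C = 1 - 2*exp(-1) - (-2*exp(-1)) = 1.
So G(t) = 1 - 2*exp(-t/2).
Check: d/dt[1 - 2*exp(-t/2)] = exp(-t/2) = G'(t).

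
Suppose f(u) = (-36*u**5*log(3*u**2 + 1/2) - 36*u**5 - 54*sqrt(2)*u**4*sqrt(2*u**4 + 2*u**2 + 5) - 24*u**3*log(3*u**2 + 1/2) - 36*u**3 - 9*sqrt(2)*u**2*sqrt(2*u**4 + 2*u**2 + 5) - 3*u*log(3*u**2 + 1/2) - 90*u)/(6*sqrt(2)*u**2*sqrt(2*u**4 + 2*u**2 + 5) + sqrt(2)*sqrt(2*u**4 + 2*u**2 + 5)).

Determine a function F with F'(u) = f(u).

An antiderivative is F(u) = -3*u**3 - 3*sqrt(u**4 + u**2 + 5/2)*log(3*u**2 + 1/2)/2.

Since d/du undoes antidifferentiation here, F'(u) = f(u) is required of F(u).
Check: d/du[-3*u**3 - 3*sqrt(u**4 + u**2 + 5/2)*log(3*u**2 + 1/2)/2] = (-36*u**5*log(3*u**2 + 1/2) - 36*u**5 - 54*sqrt(2)*u**4*sqrt(2*u**4 + 2*u**2 + 5) - 24*u**3*log(3*u**2 + 1/2) - 36*u**3 - 9*sqrt(2)*u**2*sqrt(2*u**4 + 2*u**2 + 5) - 3*u*log(3*u**2 + 1/2) - 90*u)/(6*sqrt(2)*u**2*sqrt(2*u**4 + 2*u**2 + 5) + sqrt(2)*sqrt(2*u**4 + 2*u**2 + 5)) = f(u).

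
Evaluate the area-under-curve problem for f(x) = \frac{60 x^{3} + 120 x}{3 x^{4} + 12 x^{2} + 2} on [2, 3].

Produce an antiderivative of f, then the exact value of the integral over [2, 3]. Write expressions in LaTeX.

The substitution u = \frac{x^{4}}{2} + 2 x^{2} + \frac{1}{3} works: f is exactly (dF/du)*(du/dx) for that inner function.
F(x) = 5 \log{\left(\frac{x^{4}}{2} + 2 x^{2} + \frac{1}{3} \right)} is an antiderivative of f.
Check: d/dx[5 \log{\left(\frac{x^{4}}{2} + 2 x^{2} + \frac{1}{3} \right)}] = \frac{60 x^{3} + 120 x}{3 x^{4} + 12 x^{2} + 2} = f(x).
F(3) = 5 \log{\left(\frac{353}{6} \right)}; F(2) = 5 \log{\left(\frac{49}{3} \right)}.
Integral = F(3) - F(2) = - 5 \log{\left(\frac{49}{3} \right)} + 5 \log{\left(\frac{353}{6} \right)}.

Antiderivative: F(x) = 5 \log{\left(\frac{x^{4}}{2} + 2 x^{2} + \frac{1}{3} \right)}; value = - 5 \log{\left(\frac{49}{3} \right)} + 5 \log{\left(\frac{353}{6} \right)}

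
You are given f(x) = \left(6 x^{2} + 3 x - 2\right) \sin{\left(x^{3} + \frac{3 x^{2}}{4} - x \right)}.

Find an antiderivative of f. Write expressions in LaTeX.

The substitution u = x^{3} + \frac{3 x^{2}}{4} - x works: f is exactly (dF/du)*(du/dx) for that inner function.
Check: d/dx[- 2 \cos{\left(x^{3} + \frac{3 x^{2}}{4} - x \right)}] = 6 x^{2} \sin{\left(x^{3} + \frac{3 x^{2}}{4} - x \right)} + 3 x \sin{\left(x^{3} + \frac{3 x^{2}}{4} - x \right)} - 2 \sin{\left(x^{3} + \frac{3 x^{2}}{4} - x \right)}, which equals f(x).

An antiderivative is F(x) = - 2 \cos{\left(x^{3} + \frac{3 x^{2}}{4} - x \right)}.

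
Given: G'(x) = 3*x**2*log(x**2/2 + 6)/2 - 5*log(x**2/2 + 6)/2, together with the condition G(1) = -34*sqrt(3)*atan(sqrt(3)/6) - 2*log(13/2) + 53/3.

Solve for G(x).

Integrate term by term and add the pieces.
A general antiderivative is -x**3/3 + 17*x + (x**3/2 - 5*x/2)*log(x**2/2 + 6) - 34*sqrt(3)*atan(sqrt(3)*x/6) + C.
The condition gives C = -34*sqrt(3)*atan(sqrt(3)/6) - 2*log(13/2) + 53/3 - (-34*sqrt(3)*atan(sqrt(3)/6) - 2*log(13/2) + 50/3) = 1.
So G(x) = (-2*x**3 + 3*x*(x**2 - 5)*log(x**2/2 + 6) + 102*x - 204*sqrt(3)*atan(sqrt(3)*x/6) + 6)/6.
Check: d/dx[(-2*x**3 + 3*x*(x**2 - 5)*log(x**2/2 + 6) + 102*x - 204*sqrt(3)*atan(sqrt(3)*x/6) + 6)/6] = 3*x**2*log(x**2/2 + 6)/2 - 5*log(x**2/2 + 6)/2 = G'(x).

G(x) = (-2*x**3 + 3*x*(x**2 - 5)*log(x**2/2 + 6) + 102*x - 204*sqrt(3)*atan(sqrt(3)*x/6) + 6)/6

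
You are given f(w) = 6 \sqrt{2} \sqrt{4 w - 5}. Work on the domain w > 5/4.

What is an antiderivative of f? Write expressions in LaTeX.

Check any antiderivative F(w) by computing F'(w) and comparing it with f(w).
Check: d/dw[\sqrt{2} \left(4 w - 5\right)^{\frac{3}{2}}] = 6 \sqrt{2} \sqrt{4 w - 5} = f(w).

An antiderivative is F(w) = \sqrt{2} \left(4 w - 5\right)^{\frac{3}{2}}.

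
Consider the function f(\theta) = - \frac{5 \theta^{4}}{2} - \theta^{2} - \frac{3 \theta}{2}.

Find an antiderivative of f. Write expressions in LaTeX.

An antiderivative is F(\theta) = \frac{\theta^{2} \left(- 6 \theta^{3} - 4 \theta - 9\right)}{12}.

The integrand splits into summands that can be handled one at a time.
Check: d/d\theta[\frac{\theta^{2} \left(- 6 \theta^{3} - 4 \theta - 9\right)}{12}] = - \frac{5 \theta^{4}}{2} - \theta^{2} - \frac{3 \theta}{2} = f(\theta).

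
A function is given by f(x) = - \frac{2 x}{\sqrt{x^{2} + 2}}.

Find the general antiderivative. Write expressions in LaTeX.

F(x) = - 2 \sqrt{x^{2} + 2} + C

The substitution u = x^{2} + 2 works: f is exactly (dF/du)*(du/dx) for that inner function.
Check: d/dx[- 2 \sqrt{x^{2} + 2}] = - \frac{2 x}{\sqrt{x^{2} + 2}} = f(x).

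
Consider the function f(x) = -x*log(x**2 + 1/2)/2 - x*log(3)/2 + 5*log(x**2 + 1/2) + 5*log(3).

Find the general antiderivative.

The integrand splits into summands that can be handled one at a time.
Check: d/dx[(2*x**2 + 2*x*(20 - x)*log(3*x**2 + 3/2) - 80*x - log(x**2 + 1/2) + 40*sqrt(2)*atan(sqrt(2)*x))/8] = -x*log(x**2 + 1/2)/2 - x*log(3)/2 + 5*log(x**2 + 1/2) + 5*log(3) = f(x).

F(x) = (2*x**2 + 2*x*(20 - x)*log(3*x**2 + 3/2) - 80*x - log(x**2 + 1/2) + 40*sqrt(2)*atan(sqrt(2)*x))/8 + C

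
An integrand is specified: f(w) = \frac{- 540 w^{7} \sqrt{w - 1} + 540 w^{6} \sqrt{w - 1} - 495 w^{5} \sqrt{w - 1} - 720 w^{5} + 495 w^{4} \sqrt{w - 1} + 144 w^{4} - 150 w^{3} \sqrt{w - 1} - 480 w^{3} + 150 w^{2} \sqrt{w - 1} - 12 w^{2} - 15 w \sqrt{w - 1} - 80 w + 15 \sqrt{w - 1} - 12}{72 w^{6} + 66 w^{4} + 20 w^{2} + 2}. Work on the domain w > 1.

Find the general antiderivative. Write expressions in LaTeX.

An antiderivative F(w) passes only if d/dw[F] lands on f(w) exactly.
Check: d/dw[\frac{- 6 w - 3 \left(w - 1\right)^{\frac{5}{2}} \left(3 w^{2} + 1\right) - 5 \left(3 w^{2} + 1\right) \log{\left(4 w^{2} + 1 \right)}}{3 w^{2} + 1}] = \frac{- 540 w^{7} \sqrt{w - 1} + 540 w^{6} \sqrt{w - 1} - 495 w^{5} \sqrt{w - 1} - 720 w^{5} + 495 w^{4} \sqrt{w - 1} + 144 w^{4} - 150 w^{3} \sqrt{w - 1} - 480 w^{3} + 150 w^{2} \sqrt{w - 1} - 12 w^{2} - 15 w \sqrt{w - 1} - 80 w + 15 \sqrt{w - 1} - 12}{72 w^{6} + 66 w^{4} + 20 w^{2} + 2} = f(w).

F(w) = \frac{- 6 w - 3 \left(w - 1\right)^{\frac{5}{2}} \left(3 w^{2} + 1\right) - 5 \left(3 w^{2} + 1\right) \log{\left(4 w^{2} + 1 \right)}}{3 w^{2} + 1} + C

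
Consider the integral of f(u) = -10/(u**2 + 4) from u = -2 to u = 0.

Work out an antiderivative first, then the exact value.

Check any antiderivative F(u) by computing F'(u) and comparing it with f(u).
F(u) = -5*atan(u/2) is an antiderivative of f.
Check: d/du[-5*atan(u/2)] = -10/(u**2 + 4) = f(u).
F(0) = 0; F(-2) = 5*pi/4.
Integral = F(0) - F(-2) = -5*pi/4.

Antiderivative: F(u) = -5*atan(u/2); value = -5*pi/4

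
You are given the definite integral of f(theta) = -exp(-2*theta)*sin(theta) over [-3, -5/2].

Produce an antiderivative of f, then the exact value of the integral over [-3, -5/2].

Antiderivative: F(theta) = 2*exp(-2*theta)*sin(theta)/5 + exp(-2*theta)*cos(theta)/5; value = -2*exp(5)*sin(5/2)/5 + exp(5)*cos(5/2)/5 + 2*exp(6)*sin(3)/5 - exp(6)*cos(3)/5

Whatever form F(theta) takes, F'(theta) = f(theta) is non-negotiable.
F(theta) = 2*exp(-2*theta)*sin(theta)/5 + exp(-2*theta)*cos(theta)/5 is an antiderivative of f.
Check: d/dtheta[2*exp(-2*theta)*sin(theta)/5 + exp(-2*theta)*cos(theta)/5] = -exp(-2*theta)*sin(theta) = f(theta).
F(-5/2) = -2*exp(5)*sin(5/2)/5 + exp(5)*cos(5/2)/5; F(-3) = exp(6)*cos(3)/5 - 2*exp(6)*sin(3)/5.
Integral = F(-5/2) - F(-3) = -2*exp(5)*sin(5/2)/5 + exp(5)*cos(5/2)/5 + 2*exp(6)*sin(3)/5 - exp(6)*cos(3)/5.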